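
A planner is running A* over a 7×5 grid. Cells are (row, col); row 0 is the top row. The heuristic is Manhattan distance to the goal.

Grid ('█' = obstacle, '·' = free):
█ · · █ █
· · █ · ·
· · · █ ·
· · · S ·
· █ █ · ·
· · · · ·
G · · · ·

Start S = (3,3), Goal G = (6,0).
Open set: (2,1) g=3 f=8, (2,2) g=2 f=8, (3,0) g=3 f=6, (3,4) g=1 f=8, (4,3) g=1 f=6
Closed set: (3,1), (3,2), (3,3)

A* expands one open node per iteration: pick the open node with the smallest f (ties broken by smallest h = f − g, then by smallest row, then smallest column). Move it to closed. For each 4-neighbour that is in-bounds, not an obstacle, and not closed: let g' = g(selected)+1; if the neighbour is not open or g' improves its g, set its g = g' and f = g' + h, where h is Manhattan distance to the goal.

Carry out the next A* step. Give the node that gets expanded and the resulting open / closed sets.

step 1: expand (3,0) (f=6, h=3) → closed; open now [(2,0) g=4 f=8, (2,1) g=3 f=8, (2,2) g=2 f=8, (3,4) g=1 f=8, (4,0) g=4 f=6, (4,3) g=1 f=6]

expanded=(3,0); open=[(2,0) g=4 f=8, (2,1) g=3 f=8, (2,2) g=2 f=8, (3,4) g=1 f=8, (4,0) g=4 f=6, (4,3) g=1 f=6]; closed=[(3,0), (3,1), (3,2), (3,3)]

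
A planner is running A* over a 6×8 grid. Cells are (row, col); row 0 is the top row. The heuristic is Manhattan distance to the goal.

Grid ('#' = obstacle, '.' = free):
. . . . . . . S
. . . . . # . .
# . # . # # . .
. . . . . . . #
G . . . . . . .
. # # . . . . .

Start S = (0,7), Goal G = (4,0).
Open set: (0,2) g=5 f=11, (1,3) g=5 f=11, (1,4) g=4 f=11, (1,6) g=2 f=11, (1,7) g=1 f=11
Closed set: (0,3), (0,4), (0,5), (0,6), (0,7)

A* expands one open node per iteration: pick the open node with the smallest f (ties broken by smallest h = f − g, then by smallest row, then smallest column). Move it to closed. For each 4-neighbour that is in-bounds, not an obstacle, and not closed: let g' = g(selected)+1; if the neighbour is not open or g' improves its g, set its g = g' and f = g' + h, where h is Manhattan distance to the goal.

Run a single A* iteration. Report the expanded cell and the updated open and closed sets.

step 1: expand (0,2) (f=11, h=6) → closed; open now [(0,1) g=6 f=11, (1,2) g=6 f=11, (1,3) g=5 f=11, (1,4) g=4 f=11, (1,6) g=2 f=11, (1,7) g=1 f=11]

expanded=(0,2); open=[(0,1) g=6 f=11, (1,2) g=6 f=11, (1,3) g=5 f=11, (1,4) g=4 f=11, (1,6) g=2 f=11, (1,7) g=1 f=11]; closed=[(0,2), (0,3), (0,4), (0,5), (0,6), (0,7)]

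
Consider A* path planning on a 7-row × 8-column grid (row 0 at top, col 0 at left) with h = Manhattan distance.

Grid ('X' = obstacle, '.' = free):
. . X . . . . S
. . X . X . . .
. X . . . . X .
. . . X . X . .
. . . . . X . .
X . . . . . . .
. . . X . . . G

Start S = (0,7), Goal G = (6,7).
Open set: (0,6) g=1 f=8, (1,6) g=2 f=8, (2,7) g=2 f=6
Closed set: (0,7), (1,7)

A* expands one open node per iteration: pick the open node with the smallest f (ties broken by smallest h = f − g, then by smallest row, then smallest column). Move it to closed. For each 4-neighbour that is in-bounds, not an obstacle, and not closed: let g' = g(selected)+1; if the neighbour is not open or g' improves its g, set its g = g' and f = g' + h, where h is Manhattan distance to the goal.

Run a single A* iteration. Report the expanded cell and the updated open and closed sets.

step 1: expand (2,7) (f=6, h=4) → closed; open now [(0,6) g=1 f=8, (1,6) g=2 f=8, (3,7) g=3 f=6]

expanded=(2,7); open=[(0,6) g=1 f=8, (1,6) g=2 f=8, (3,7) g=3 f=6]; closed=[(0,7), (1,7), (2,7)]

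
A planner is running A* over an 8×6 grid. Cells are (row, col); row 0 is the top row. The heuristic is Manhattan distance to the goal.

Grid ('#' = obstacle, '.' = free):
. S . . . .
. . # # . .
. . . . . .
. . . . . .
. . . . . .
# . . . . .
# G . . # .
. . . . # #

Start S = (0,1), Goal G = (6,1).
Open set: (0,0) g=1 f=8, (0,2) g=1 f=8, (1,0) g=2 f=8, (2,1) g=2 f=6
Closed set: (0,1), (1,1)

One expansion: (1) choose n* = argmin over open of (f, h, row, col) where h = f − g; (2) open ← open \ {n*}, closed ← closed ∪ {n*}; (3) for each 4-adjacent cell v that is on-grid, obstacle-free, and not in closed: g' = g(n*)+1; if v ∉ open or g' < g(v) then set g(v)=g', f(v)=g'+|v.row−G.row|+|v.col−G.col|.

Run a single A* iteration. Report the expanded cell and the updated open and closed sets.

step 1: expand (2,1) (f=6, h=4) → closed; open now [(0,0) g=1 f=8, (0,2) g=1 f=8, (1,0) g=2 f=8, (2,0) g=3 f=8, (2,2) g=3 f=8, (3,1) g=3 f=6]

expanded=(2,1); open=[(0,0) g=1 f=8, (0,2) g=1 f=8, (1,0) g=2 f=8, (2,0) g=3 f=8, (2,2) g=3 f=8, (3,1) g=3 f=6]; closed=[(0,1), (1,1), (2,1)]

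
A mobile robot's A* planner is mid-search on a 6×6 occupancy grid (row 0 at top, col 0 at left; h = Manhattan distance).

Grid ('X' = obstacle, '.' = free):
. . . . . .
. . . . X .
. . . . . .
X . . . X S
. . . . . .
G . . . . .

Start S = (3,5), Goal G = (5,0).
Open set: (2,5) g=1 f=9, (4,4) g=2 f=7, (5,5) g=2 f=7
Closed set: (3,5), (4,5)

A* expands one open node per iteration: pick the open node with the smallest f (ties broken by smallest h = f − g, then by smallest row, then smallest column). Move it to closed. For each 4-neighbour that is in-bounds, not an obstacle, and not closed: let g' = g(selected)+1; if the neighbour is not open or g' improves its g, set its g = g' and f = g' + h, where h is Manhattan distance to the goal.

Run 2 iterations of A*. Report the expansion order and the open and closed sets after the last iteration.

step 1: expand (4,4) (f=7, h=5) → closed; open now [(2,5) g=1 f=9, (4,3) g=3 f=7, (5,4) g=3 f=7, (5,5) g=2 f=7]
step 2: expand (4,3) (f=7, h=4) → closed; open now [(2,5) g=1 f=9, (3,3) g=4 f=9, (4,2) g=4 f=7, (5,3) g=4 f=7, (5,4) g=3 f=7, (5,5) g=2 f=7]

order=[(4,4) → (4,3)]; open=[(2,5) g=1 f=9, (3,3) g=4 f=9, (4,2) g=4 f=7, (5,3) g=4 f=7, (5,4) g=3 f=7, (5,5) g=2 f=7]; closed=[(3,5), (4,3), (4,4), (4,5)]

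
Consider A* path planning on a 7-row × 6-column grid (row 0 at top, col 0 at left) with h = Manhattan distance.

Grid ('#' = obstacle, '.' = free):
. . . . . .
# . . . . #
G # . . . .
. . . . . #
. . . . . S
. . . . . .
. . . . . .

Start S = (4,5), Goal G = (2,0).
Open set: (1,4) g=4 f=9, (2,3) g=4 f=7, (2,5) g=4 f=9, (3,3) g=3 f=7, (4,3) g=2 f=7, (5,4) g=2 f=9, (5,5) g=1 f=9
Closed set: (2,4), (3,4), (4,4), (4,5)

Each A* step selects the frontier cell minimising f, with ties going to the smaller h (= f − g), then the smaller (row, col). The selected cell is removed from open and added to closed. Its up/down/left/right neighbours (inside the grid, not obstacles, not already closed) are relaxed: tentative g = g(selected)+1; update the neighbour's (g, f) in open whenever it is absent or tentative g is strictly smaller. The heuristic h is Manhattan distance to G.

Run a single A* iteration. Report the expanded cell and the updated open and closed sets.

step 1: expand (2,3) (f=7, h=3) → closed; open now [(1,3) g=5 f=9, (1,4) g=4 f=9, (2,2) g=5 f=7, (2,5) g=4 f=9, (3,3) g=3 f=7, (4,3) g=2 f=7, (5,4) g=2 f=9, (5,5) g=1 f=9]

expanded=(2,3); open=[(1,3) g=5 f=9, (1,4) g=4 f=9, (2,2) g=5 f=7, (2,5) g=4 f=9, (3,3) g=3 f=7, (4,3) g=2 f=7, (5,4) g=2 f=9, (5,5) g=1 f=9]; closed=[(2,3), (2,4), (3,4), (4,4), (4,5)]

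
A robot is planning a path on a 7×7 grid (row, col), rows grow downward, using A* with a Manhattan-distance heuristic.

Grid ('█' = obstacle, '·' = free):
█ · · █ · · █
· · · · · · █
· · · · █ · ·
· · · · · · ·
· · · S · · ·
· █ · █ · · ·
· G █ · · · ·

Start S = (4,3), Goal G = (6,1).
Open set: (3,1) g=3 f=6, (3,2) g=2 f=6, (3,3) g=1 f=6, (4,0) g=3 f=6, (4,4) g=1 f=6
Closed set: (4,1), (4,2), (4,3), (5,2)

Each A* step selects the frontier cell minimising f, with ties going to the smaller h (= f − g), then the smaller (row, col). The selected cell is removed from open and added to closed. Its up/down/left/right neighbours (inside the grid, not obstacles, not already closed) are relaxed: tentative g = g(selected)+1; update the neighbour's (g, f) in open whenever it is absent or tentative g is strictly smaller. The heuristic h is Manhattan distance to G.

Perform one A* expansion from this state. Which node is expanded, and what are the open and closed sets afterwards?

expanded=(3,1); open=[(2,1) g=4 f=8, (3,0) g=4 f=8, (3,2) g=2 f=6, (3,3) g=1 f=6, (4,0) g=3 f=6, (4,4) g=1 f=6]; closed=[(3,1), (4,1), (4,2), (4,3), (5,2)]

step 1: expand (3,1) (f=6, h=3) → closed; open now [(2,1) g=4 f=8, (3,0) g=4 f=8, (3,2) g=2 f=6, (3,3) g=1 f=6, (4,0) g=3 f=6, (4,4) g=1 f=6]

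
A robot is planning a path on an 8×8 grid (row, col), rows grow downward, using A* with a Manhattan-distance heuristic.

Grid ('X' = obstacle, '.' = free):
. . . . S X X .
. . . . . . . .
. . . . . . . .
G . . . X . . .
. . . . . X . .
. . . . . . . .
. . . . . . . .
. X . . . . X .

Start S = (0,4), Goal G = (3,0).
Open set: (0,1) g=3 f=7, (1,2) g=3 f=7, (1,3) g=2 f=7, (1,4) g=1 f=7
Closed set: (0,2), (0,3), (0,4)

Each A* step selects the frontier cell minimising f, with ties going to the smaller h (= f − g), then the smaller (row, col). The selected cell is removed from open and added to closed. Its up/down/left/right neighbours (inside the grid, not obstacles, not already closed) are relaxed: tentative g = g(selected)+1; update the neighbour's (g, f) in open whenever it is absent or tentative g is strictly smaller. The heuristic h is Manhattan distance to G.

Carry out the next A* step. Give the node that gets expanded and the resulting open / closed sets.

step 1: expand (0,1) (f=7, h=4) → closed; open now [(0,0) g=4 f=7, (1,1) g=4 f=7, (1,2) g=3 f=7, (1,3) g=2 f=7, (1,4) g=1 f=7]

expanded=(0,1); open=[(0,0) g=4 f=7, (1,1) g=4 f=7, (1,2) g=3 f=7, (1,3) g=2 f=7, (1,4) g=1 f=7]; closed=[(0,1), (0,2), (0,3), (0,4)]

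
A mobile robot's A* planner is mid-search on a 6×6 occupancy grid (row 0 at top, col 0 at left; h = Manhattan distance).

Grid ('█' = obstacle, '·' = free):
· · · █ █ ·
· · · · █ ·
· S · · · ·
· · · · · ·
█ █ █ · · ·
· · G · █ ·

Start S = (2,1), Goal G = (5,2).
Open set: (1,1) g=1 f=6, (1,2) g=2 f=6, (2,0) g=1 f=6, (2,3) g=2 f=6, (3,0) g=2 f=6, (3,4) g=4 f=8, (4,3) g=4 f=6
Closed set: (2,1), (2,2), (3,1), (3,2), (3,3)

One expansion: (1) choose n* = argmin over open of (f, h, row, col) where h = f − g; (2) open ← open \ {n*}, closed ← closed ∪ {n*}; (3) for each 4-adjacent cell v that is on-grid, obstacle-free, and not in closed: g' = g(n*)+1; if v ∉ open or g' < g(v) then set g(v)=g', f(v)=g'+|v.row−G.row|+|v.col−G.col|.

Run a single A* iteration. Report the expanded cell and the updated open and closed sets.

step 1: expand (4,3) (f=6, h=2) → closed; open now [(1,1) g=1 f=6, (1,2) g=2 f=6, (2,0) g=1 f=6, (2,3) g=2 f=6, (3,0) g=2 f=6, (3,4) g=4 f=8, (4,4) g=5 f=8, (5,3) g=5 f=6]

expanded=(4,3); open=[(1,1) g=1 f=6, (1,2) g=2 f=6, (2,0) g=1 f=6, (2,3) g=2 f=6, (3,0) g=2 f=6, (3,4) g=4 f=8, (4,4) g=5 f=8, (5,3) g=5 f=6]; closed=[(2,1), (2,2), (3,1), (3,2), (3,3), (4,3)]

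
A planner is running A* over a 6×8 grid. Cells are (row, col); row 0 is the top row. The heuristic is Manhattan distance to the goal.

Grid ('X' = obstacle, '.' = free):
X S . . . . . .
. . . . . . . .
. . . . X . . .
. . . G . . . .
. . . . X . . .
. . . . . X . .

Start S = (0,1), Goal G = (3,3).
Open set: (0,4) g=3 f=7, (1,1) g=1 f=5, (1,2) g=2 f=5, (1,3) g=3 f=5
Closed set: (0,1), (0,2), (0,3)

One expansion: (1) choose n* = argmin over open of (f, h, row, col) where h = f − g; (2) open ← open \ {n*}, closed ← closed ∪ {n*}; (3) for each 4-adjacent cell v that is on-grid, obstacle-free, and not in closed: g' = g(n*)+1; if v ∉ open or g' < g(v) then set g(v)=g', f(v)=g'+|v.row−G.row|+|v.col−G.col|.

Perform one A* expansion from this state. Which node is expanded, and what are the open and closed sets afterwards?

expanded=(1,3); open=[(0,4) g=3 f=7, (1,1) g=1 f=5, (1,2) g=2 f=5, (1,4) g=4 f=7, (2,3) g=4 f=5]; closed=[(0,1), (0,2), (0,3), (1,3)]

step 1: expand (1,3) (f=5, h=2) → closed; open now [(0,4) g=3 f=7, (1,1) g=1 f=5, (1,2) g=2 f=5, (1,4) g=4 f=7, (2,3) g=4 f=5]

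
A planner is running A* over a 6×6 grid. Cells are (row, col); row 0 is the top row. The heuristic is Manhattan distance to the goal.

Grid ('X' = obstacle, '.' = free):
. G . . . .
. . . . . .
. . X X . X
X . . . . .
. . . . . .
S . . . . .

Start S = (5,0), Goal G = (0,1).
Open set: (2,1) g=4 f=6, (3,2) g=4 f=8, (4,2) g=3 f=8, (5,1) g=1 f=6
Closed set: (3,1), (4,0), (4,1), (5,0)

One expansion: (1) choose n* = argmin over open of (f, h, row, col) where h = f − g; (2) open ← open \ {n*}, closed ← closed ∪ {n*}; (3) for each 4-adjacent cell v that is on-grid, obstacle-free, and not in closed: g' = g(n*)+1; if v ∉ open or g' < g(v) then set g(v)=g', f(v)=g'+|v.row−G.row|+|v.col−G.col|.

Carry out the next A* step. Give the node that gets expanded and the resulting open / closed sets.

step 1: expand (2,1) (f=6, h=2) → closed; open now [(1,1) g=5 f=6, (2,0) g=5 f=8, (3,2) g=4 f=8, (4,2) g=3 f=8, (5,1) g=1 f=6]

expanded=(2,1); open=[(1,1) g=5 f=6, (2,0) g=5 f=8, (3,2) g=4 f=8, (4,2) g=3 f=8, (5,1) g=1 f=6]; closed=[(2,1), (3,1), (4,0), (4,1), (5,0)]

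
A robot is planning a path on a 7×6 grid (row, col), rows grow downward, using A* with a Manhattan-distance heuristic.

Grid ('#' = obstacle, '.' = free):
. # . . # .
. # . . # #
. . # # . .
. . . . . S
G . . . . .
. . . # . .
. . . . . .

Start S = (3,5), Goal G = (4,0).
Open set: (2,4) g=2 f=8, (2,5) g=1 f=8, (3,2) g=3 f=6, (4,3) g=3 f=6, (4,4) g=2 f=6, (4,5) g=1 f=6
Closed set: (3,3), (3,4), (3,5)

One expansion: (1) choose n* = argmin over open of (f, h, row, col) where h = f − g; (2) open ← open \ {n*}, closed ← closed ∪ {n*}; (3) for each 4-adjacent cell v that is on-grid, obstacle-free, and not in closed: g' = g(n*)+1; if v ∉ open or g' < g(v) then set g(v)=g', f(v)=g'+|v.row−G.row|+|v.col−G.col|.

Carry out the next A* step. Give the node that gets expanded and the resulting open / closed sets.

step 1: expand (3,2) (f=6, h=3) → closed; open now [(2,4) g=2 f=8, (2,5) g=1 f=8, (3,1) g=4 f=6, (4,2) g=4 f=6, (4,3) g=3 f=6, (4,4) g=2 f=6, (4,5) g=1 f=6]

expanded=(3,2); open=[(2,4) g=2 f=8, (2,5) g=1 f=8, (3,1) g=4 f=6, (4,2) g=4 f=6, (4,3) g=3 f=6, (4,4) g=2 f=6, (4,5) g=1 f=6]; closed=[(3,2), (3,3), (3,4), (3,5)]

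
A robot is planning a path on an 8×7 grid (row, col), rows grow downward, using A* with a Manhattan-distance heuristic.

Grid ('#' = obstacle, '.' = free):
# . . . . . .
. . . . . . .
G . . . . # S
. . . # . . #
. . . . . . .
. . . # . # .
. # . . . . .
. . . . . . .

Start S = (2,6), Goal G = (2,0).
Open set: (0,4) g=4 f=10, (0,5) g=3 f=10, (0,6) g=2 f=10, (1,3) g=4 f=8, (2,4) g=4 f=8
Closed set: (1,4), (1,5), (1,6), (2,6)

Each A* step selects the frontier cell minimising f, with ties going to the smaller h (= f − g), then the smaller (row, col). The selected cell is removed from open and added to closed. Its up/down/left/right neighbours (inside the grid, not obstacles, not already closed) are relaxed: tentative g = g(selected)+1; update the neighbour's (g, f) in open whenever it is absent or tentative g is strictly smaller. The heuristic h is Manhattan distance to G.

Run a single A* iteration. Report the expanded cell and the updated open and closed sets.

expanded=(1,3); open=[(0,3) g=5 f=10, (0,4) g=4 f=10, (0,5) g=3 f=10, (0,6) g=2 f=10, (1,2) g=5 f=8, (2,3) g=5 f=8, (2,4) g=4 f=8]; closed=[(1,3), (1,4), (1,5), (1,6), (2,6)]

step 1: expand (1,3) (f=8, h=4) → closed; open now [(0,3) g=5 f=10, (0,4) g=4 f=10, (0,5) g=3 f=10, (0,6) g=2 f=10, (1,2) g=5 f=8, (2,3) g=5 f=8, (2,4) g=4 f=8]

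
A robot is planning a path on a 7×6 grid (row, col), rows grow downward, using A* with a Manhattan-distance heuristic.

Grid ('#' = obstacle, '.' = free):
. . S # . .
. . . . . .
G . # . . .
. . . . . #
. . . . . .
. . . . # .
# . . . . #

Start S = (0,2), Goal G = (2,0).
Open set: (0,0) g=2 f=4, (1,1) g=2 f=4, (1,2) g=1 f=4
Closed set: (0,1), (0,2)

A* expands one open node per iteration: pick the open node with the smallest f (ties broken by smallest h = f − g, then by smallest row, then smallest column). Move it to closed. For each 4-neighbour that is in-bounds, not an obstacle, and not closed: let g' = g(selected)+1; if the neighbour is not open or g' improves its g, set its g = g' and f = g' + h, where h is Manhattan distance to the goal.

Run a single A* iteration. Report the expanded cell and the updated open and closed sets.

step 1: expand (0,0) (f=4, h=2) → closed; open now [(1,0) g=3 f=4, (1,1) g=2 f=4, (1,2) g=1 f=4]

expanded=(0,0); open=[(1,0) g=3 f=4, (1,1) g=2 f=4, (1,2) g=1 f=4]; closed=[(0,0), (0,1), (0,2)]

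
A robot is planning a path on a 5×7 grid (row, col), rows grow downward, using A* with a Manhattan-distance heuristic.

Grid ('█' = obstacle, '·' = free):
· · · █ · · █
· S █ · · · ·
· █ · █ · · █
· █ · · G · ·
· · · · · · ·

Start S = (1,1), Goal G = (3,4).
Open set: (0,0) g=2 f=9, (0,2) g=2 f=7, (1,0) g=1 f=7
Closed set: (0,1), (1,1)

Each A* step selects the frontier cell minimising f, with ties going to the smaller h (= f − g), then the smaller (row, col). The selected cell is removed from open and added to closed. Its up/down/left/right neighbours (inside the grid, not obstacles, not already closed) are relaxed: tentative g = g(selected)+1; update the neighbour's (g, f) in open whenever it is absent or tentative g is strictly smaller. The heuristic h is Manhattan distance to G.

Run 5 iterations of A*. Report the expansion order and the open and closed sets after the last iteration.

step 1: expand (0,2) (f=7, h=5) → closed; open now [(0,0) g=2 f=9, (1,0) g=1 f=7]
step 2: expand (1,0) (f=7, h=6) → closed; open now [(0,0) g=2 f=9, (2,0) g=2 f=7]
step 3: expand (2,0) (f=7, h=5) → closed; open now [(0,0) g=2 f=9, (3,0) g=3 f=7]
step 4: expand (3,0) (f=7, h=4) → closed; open now [(0,0) g=2 f=9, (4,0) g=4 f=9]
step 5: expand (4,0) (f=9, h=5) → closed; open now [(0,0) g=2 f=9, (4,1) g=5 f=9]

order=[(0,2) → (1,0) → (2,0) → (3,0) → (4,0)]; open=[(0,0) g=2 f=9, (4,1) g=5 f=9]; closed=[(0,1), (0,2), (1,0), (1,1), (2,0), (3,0), (4,0)]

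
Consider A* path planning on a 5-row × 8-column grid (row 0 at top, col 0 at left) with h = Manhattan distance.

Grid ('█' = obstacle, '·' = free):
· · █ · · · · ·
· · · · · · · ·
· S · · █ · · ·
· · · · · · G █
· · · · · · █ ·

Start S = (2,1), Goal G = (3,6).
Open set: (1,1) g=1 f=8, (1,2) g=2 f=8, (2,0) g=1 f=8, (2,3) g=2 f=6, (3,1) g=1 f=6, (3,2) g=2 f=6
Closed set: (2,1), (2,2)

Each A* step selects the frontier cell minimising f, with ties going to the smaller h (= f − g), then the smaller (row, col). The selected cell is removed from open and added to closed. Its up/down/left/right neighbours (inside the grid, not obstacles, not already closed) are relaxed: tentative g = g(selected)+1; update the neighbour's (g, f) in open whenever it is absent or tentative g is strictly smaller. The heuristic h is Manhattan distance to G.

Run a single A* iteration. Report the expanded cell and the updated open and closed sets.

step 1: expand (2,3) (f=6, h=4) → closed; open now [(1,1) g=1 f=8, (1,2) g=2 f=8, (1,3) g=3 f=8, (2,0) g=1 f=8, (3,1) g=1 f=6, (3,2) g=2 f=6, (3,3) g=3 f=6]

expanded=(2,3); open=[(1,1) g=1 f=8, (1,2) g=2 f=8, (1,3) g=3 f=8, (2,0) g=1 f=8, (3,1) g=1 f=6, (3,2) g=2 f=6, (3,3) g=3 f=6]; closed=[(2,1), (2,2), (2,3)]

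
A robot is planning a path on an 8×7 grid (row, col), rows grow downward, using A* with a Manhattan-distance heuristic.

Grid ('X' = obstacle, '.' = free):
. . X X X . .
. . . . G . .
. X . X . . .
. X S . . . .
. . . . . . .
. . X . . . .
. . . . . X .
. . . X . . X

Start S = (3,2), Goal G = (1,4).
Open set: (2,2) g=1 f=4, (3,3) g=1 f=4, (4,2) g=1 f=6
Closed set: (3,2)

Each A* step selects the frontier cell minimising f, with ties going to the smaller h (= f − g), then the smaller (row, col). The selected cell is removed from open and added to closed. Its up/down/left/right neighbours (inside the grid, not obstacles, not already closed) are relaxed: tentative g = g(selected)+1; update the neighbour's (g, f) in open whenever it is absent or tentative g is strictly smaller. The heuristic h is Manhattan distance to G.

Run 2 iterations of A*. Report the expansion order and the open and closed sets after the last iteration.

order=[(2,2) → (1,2)]; open=[(1,1) g=3 f=6, (1,3) g=3 f=4, (3,3) g=1 f=4, (4,2) g=1 f=6]; closed=[(1,2), (2,2), (3,2)]

step 1: expand (2,2) (f=4, h=3) → closed; open now [(1,2) g=2 f=4, (3,3) g=1 f=4, (4,2) g=1 f=6]
step 2: expand (1,2) (f=4, h=2) → closed; open now [(1,1) g=3 f=6, (1,3) g=3 f=4, (3,3) g=1 f=4, (4,2) g=1 f=6]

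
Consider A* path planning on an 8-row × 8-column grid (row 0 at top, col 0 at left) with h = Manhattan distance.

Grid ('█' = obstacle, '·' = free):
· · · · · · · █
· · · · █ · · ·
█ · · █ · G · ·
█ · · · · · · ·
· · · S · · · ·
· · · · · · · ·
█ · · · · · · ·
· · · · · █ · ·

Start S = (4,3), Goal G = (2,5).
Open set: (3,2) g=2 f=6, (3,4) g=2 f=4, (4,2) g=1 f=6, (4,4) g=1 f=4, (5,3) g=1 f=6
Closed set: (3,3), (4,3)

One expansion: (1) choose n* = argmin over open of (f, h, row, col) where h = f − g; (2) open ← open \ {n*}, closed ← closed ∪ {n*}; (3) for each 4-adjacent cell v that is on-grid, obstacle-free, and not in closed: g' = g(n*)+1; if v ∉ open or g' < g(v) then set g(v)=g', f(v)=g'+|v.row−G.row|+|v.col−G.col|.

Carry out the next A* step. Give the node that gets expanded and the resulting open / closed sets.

expanded=(3,4); open=[(2,4) g=3 f=4, (3,2) g=2 f=6, (3,5) g=3 f=4, (4,2) g=1 f=6, (4,4) g=1 f=4, (5,3) g=1 f=6]; closed=[(3,3), (3,4), (4,3)]

step 1: expand (3,4) (f=4, h=2) → closed; open now [(2,4) g=3 f=4, (3,2) g=2 f=6, (3,5) g=3 f=4, (4,2) g=1 f=6, (4,4) g=1 f=4, (5,3) g=1 f=6]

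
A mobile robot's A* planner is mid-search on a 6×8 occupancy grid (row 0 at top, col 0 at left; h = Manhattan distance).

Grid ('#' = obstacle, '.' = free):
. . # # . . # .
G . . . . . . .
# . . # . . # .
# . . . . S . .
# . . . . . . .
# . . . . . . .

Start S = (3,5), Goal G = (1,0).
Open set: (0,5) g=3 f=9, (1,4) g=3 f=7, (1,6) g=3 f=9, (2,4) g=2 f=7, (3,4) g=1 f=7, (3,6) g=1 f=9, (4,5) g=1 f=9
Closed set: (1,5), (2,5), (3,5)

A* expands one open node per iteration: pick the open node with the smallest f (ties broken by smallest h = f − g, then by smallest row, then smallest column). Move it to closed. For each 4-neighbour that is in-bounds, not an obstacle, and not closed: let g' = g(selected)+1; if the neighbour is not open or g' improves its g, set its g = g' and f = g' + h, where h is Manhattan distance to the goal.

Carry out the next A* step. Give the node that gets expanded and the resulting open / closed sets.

step 1: expand (1,4) (f=7, h=4) → closed; open now [(0,4) g=4 f=9, (0,5) g=3 f=9, (1,3) g=4 f=7, (1,6) g=3 f=9, (2,4) g=2 f=7, (3,4) g=1 f=7, (3,6) g=1 f=9, (4,5) g=1 f=9]

expanded=(1,4); open=[(0,4) g=4 f=9, (0,5) g=3 f=9, (1,3) g=4 f=7, (1,6) g=3 f=9, (2,4) g=2 f=7, (3,4) g=1 f=7, (3,6) g=1 f=9, (4,5) g=1 f=9]; closed=[(1,4), (1,5), (2,5), (3,5)]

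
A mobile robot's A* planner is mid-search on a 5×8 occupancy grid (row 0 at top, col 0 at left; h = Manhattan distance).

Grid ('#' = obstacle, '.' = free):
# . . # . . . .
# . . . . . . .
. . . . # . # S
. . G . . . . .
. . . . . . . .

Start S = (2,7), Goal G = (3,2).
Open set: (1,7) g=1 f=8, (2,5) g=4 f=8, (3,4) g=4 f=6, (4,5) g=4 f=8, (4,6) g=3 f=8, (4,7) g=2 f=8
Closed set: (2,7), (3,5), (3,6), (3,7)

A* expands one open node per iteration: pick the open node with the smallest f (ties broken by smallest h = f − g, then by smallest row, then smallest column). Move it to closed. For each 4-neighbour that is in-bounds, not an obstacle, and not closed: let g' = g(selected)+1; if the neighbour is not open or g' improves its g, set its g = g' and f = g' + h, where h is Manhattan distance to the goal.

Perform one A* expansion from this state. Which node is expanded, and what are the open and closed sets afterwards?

expanded=(3,4); open=[(1,7) g=1 f=8, (2,5) g=4 f=8, (3,3) g=5 f=6, (4,4) g=5 f=8, (4,5) g=4 f=8, (4,6) g=3 f=8, (4,7) g=2 f=8]; closed=[(2,7), (3,4), (3,5), (3,6), (3,7)]

step 1: expand (3,4) (f=6, h=2) → closed; open now [(1,7) g=1 f=8, (2,5) g=4 f=8, (3,3) g=5 f=6, (4,4) g=5 f=8, (4,5) g=4 f=8, (4,6) g=3 f=8, (4,7) g=2 f=8]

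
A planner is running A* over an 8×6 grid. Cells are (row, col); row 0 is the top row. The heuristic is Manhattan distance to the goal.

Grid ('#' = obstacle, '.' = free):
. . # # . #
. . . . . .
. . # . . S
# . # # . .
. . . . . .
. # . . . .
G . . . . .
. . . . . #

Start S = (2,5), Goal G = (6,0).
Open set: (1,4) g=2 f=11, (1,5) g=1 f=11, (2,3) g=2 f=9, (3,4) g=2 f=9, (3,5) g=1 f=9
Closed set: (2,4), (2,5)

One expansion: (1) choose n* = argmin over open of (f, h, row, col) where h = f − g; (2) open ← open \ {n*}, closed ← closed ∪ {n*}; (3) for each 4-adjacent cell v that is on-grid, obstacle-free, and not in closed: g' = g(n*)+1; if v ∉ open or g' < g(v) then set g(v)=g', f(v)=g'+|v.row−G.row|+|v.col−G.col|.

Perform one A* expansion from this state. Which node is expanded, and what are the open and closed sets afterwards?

step 1: expand (2,3) (f=9, h=7) → closed; open now [(1,3) g=3 f=11, (1,4) g=2 f=11, (1,5) g=1 f=11, (3,4) g=2 f=9, (3,5) g=1 f=9]

expanded=(2,3); open=[(1,3) g=3 f=11, (1,4) g=2 f=11, (1,5) g=1 f=11, (3,4) g=2 f=9, (3,5) g=1 f=9]; closed=[(2,3), (2,4), (2,5)]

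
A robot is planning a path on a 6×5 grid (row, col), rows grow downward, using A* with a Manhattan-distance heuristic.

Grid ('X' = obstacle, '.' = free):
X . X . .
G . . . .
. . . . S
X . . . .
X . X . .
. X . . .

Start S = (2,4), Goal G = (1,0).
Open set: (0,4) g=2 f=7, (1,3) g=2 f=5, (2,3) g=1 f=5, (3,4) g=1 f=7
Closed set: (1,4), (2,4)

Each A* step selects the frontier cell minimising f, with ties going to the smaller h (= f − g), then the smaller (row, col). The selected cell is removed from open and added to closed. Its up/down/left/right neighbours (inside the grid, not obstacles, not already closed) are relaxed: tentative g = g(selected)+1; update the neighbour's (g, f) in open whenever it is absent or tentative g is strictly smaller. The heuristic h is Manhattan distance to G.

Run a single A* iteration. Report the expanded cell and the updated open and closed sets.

expanded=(1,3); open=[(0,3) g=3 f=7, (0,4) g=2 f=7, (1,2) g=3 f=5, (2,3) g=1 f=5, (3,4) g=1 f=7]; closed=[(1,3), (1,4), (2,4)]

step 1: expand (1,3) (f=5, h=3) → closed; open now [(0,3) g=3 f=7, (0,4) g=2 f=7, (1,2) g=3 f=5, (2,3) g=1 f=5, (3,4) g=1 f=7]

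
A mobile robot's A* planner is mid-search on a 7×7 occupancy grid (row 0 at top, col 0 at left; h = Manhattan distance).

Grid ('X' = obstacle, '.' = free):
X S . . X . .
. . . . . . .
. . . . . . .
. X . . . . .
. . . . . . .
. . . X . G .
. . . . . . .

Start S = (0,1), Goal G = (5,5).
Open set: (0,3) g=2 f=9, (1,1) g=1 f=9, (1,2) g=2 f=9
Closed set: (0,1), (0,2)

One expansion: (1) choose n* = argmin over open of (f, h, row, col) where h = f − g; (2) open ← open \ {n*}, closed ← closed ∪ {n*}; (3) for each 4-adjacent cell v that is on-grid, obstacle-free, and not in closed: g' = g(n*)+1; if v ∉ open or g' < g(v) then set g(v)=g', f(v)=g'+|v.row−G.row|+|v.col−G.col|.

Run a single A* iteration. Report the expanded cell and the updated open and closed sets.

expanded=(0,3); open=[(1,1) g=1 f=9, (1,2) g=2 f=9, (1,3) g=3 f=9]; closed=[(0,1), (0,2), (0,3)]

step 1: expand (0,3) (f=9, h=7) → closed; open now [(1,1) g=1 f=9, (1,2) g=2 f=9, (1,3) g=3 f=9]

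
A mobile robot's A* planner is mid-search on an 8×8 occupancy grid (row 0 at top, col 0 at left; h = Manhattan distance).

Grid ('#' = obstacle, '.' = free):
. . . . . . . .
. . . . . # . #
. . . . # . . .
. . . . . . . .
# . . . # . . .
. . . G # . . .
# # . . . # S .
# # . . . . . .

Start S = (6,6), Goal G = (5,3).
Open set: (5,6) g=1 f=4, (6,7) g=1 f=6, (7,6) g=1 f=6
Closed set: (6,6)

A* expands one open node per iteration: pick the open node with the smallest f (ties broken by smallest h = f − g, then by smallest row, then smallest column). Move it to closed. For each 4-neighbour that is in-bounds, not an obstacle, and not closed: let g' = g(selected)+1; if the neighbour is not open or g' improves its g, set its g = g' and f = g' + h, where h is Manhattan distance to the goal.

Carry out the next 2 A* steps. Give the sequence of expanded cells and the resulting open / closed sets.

step 1: expand (5,6) (f=4, h=3) → closed; open now [(4,6) g=2 f=6, (5,5) g=2 f=4, (5,7) g=2 f=6, (6,7) g=1 f=6, (7,6) g=1 f=6]
step 2: expand (5,5) (f=4, h=2) → closed; open now [(4,5) g=3 f=6, (4,6) g=2 f=6, (5,7) g=2 f=6, (6,7) g=1 f=6, (7,6) g=1 f=6]

order=[(5,6) → (5,5)]; open=[(4,5) g=3 f=6, (4,6) g=2 f=6, (5,7) g=2 f=6, (6,7) g=1 f=6, (7,6) g=1 f=6]; closed=[(5,5), (5,6), (6,6)]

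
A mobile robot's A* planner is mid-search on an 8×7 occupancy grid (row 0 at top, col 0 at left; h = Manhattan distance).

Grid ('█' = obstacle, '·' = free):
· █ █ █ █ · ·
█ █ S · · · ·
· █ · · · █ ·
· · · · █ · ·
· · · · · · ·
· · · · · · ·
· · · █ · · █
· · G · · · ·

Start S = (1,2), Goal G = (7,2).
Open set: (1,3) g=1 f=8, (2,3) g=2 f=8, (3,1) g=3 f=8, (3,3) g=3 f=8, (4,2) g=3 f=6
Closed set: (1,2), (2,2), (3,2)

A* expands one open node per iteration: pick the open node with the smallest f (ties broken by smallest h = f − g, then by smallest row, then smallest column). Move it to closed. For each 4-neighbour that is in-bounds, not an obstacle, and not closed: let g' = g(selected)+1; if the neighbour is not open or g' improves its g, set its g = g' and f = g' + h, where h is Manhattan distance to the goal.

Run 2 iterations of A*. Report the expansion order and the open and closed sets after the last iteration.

order=[(4,2) → (5,2)]; open=[(1,3) g=1 f=8, (2,3) g=2 f=8, (3,1) g=3 f=8, (3,3) g=3 f=8, (4,1) g=4 f=8, (4,3) g=4 f=8, (5,1) g=5 f=8, (5,3) g=5 f=8, (6,2) g=5 f=6]; closed=[(1,2), (2,2), (3,2), (4,2), (5,2)]

step 1: expand (4,2) (f=6, h=3) → closed; open now [(1,3) g=1 f=8, (2,3) g=2 f=8, (3,1) g=3 f=8, (3,3) g=3 f=8, (4,1) g=4 f=8, (4,3) g=4 f=8, (5,2) g=4 f=6]
step 2: expand (5,2) (f=6, h=2) → closed; open now [(1,3) g=1 f=8, (2,3) g=2 f=8, (3,1) g=3 f=8, (3,3) g=3 f=8, (4,1) g=4 f=8, (4,3) g=4 f=8, (5,1) g=5 f=8, (5,3) g=5 f=8, (6,2) g=5 f=6]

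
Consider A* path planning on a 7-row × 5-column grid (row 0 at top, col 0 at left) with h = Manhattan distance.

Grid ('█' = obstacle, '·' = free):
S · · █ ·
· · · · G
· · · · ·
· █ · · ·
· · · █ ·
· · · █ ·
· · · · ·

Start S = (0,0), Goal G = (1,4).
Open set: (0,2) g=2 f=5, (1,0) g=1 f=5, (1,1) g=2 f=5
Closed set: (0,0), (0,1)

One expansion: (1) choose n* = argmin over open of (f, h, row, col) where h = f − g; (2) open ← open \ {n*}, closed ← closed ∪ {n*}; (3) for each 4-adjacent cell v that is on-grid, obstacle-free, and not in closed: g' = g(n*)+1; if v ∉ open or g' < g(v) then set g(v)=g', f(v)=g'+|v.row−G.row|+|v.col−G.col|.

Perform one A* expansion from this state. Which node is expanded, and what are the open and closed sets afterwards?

expanded=(0,2); open=[(1,0) g=1 f=5, (1,1) g=2 f=5, (1,2) g=3 f=5]; closed=[(0,0), (0,1), (0,2)]

step 1: expand (0,2) (f=5, h=3) → closed; open now [(1,0) g=1 f=5, (1,1) g=2 f=5, (1,2) g=3 f=5]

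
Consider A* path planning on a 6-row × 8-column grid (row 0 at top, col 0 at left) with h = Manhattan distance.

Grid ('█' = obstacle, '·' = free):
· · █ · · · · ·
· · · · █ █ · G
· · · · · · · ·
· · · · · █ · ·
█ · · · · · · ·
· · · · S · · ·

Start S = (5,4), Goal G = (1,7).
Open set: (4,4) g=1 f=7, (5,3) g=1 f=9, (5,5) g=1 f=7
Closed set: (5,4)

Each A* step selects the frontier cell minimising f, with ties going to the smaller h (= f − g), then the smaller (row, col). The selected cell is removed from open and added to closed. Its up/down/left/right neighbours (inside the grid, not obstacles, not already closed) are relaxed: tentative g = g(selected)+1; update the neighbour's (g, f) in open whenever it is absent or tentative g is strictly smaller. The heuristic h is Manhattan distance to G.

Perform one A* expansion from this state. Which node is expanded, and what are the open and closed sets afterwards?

step 1: expand (4,4) (f=7, h=6) → closed; open now [(3,4) g=2 f=7, (4,3) g=2 f=9, (4,5) g=2 f=7, (5,3) g=1 f=9, (5,5) g=1 f=7]

expanded=(4,4); open=[(3,4) g=2 f=7, (4,3) g=2 f=9, (4,5) g=2 f=7, (5,3) g=1 f=9, (5,5) g=1 f=7]; closed=[(4,4), (5,4)]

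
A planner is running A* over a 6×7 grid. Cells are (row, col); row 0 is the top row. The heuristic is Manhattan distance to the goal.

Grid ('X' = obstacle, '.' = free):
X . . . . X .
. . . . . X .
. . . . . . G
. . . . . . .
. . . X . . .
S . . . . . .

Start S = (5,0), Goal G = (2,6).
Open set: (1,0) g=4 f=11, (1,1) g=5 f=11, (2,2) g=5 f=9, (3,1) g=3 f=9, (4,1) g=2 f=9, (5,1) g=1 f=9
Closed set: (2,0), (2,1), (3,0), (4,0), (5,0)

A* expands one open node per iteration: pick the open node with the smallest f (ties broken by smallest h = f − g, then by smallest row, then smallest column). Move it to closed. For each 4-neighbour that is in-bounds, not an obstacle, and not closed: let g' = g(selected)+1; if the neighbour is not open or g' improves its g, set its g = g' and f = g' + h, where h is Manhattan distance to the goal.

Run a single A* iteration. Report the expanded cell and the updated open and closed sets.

expanded=(2,2); open=[(1,0) g=4 f=11, (1,1) g=5 f=11, (1,2) g=6 f=11, (2,3) g=6 f=9, (3,1) g=3 f=9, (3,2) g=6 f=11, (4,1) g=2 f=9, (5,1) g=1 f=9]; closed=[(2,0), (2,1), (2,2), (3,0), (4,0), (5,0)]

step 1: expand (2,2) (f=9, h=4) → closed; open now [(1,0) g=4 f=11, (1,1) g=5 f=11, (1,2) g=6 f=11, (2,3) g=6 f=9, (3,1) g=3 f=9, (3,2) g=6 f=11, (4,1) g=2 f=9, (5,1) g=1 f=9]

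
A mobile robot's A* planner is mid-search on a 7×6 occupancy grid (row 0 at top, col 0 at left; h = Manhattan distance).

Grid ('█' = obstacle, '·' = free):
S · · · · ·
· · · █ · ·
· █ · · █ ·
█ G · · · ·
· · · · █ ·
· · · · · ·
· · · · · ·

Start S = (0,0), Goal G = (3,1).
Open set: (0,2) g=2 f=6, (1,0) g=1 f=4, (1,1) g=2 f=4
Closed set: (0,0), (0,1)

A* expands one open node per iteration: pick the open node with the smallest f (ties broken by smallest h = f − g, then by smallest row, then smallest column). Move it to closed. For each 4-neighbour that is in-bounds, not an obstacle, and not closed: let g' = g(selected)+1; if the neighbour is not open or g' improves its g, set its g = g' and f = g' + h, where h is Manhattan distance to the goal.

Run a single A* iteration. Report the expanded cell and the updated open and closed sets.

step 1: expand (1,1) (f=4, h=2) → closed; open now [(0,2) g=2 f=6, (1,0) g=1 f=4, (1,2) g=3 f=6]

expanded=(1,1); open=[(0,2) g=2 f=6, (1,0) g=1 f=4, (1,2) g=3 f=6]; closed=[(0,0), (0,1), (1,1)]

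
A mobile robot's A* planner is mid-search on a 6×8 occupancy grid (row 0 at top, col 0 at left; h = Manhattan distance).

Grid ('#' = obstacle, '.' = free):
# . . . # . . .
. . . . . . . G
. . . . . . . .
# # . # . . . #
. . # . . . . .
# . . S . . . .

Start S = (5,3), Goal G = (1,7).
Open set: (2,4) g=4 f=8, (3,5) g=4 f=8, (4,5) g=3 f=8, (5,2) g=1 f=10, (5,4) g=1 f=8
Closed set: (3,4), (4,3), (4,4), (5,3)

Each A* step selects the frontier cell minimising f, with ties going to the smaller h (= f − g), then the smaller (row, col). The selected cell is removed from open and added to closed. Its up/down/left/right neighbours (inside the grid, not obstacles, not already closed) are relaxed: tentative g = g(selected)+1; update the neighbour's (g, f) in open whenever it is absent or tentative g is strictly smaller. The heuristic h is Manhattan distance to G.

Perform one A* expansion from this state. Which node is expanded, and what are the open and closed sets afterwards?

step 1: expand (2,4) (f=8, h=4) → closed; open now [(1,4) g=5 f=8, (2,3) g=5 f=10, (2,5) g=5 f=8, (3,5) g=4 f=8, (4,5) g=3 f=8, (5,2) g=1 f=10, (5,4) g=1 f=8]

expanded=(2,4); open=[(1,4) g=5 f=8, (2,3) g=5 f=10, (2,5) g=5 f=8, (3,5) g=4 f=8, (4,5) g=3 f=8, (5,2) g=1 f=10, (5,4) g=1 f=8]; closed=[(2,4), (3,4), (4,3), (4,4), (5,3)]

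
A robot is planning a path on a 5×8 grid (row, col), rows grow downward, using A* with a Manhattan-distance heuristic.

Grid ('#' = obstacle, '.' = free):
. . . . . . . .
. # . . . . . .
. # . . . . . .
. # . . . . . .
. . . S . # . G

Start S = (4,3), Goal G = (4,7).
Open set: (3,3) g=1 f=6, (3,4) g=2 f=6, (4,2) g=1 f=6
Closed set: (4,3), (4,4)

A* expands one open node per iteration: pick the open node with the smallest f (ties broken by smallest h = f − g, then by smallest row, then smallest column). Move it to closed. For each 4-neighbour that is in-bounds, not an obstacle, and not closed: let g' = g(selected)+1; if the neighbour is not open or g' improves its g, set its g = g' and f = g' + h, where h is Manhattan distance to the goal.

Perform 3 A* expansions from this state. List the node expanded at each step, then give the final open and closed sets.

order=[(3,4) → (3,5) → (3,6)]; open=[(2,4) g=3 f=8, (2,5) g=4 f=8, (2,6) g=5 f=8, (3,3) g=1 f=6, (3,7) g=5 f=6, (4,2) g=1 f=6, (4,6) g=5 f=6]; closed=[(3,4), (3,5), (3,6), (4,3), (4,4)]

step 1: expand (3,4) (f=6, h=4) → closed; open now [(2,4) g=3 f=8, (3,3) g=1 f=6, (3,5) g=3 f=6, (4,2) g=1 f=6]
step 2: expand (3,5) (f=6, h=3) → closed; open now [(2,4) g=3 f=8, (2,5) g=4 f=8, (3,3) g=1 f=6, (3,6) g=4 f=6, (4,2) g=1 f=6]
step 3: expand (3,6) (f=6, h=2) → closed; open now [(2,4) g=3 f=8, (2,5) g=4 f=8, (2,6) g=5 f=8, (3,3) g=1 f=6, (3,7) g=5 f=6, (4,2) g=1 f=6, (4,6) g=5 f=6]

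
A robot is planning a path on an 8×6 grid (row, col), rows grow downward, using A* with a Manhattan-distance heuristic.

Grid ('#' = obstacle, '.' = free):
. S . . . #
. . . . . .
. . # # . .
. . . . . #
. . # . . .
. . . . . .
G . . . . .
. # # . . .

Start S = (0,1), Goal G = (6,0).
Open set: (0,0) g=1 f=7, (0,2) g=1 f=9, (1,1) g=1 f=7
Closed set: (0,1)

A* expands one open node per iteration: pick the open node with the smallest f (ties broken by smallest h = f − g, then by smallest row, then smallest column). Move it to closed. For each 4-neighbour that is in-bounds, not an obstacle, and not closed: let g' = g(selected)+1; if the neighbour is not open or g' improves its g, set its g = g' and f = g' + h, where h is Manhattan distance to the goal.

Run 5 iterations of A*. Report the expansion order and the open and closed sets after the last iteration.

order=[(0,0) → (1,0) → (2,0) → (3,0) → (4,0)]; open=[(0,2) g=1 f=9, (1,1) g=1 f=7, (2,1) g=4 f=9, (3,1) g=5 f=9, (4,1) g=6 f=9, (5,0) g=6 f=7]; closed=[(0,0), (0,1), (1,0), (2,0), (3,0), (4,0)]

step 1: expand (0,0) (f=7, h=6) → closed; open now [(0,2) g=1 f=9, (1,0) g=2 f=7, (1,1) g=1 f=7]
step 2: expand (1,0) (f=7, h=5) → closed; open now [(0,2) g=1 f=9, (1,1) g=1 f=7, (2,0) g=3 f=7]
step 3: expand (2,0) (f=7, h=4) → closed; open now [(0,2) g=1 f=9, (1,1) g=1 f=7, (2,1) g=4 f=9, (3,0) g=4 f=7]
step 4: expand (3,0) (f=7, h=3) → closed; open now [(0,2) g=1 f=9, (1,1) g=1 f=7, (2,1) g=4 f=9, (3,1) g=5 f=9, (4,0) g=5 f=7]
step 5: expand (4,0) (f=7, h=2) → closed; open now [(0,2) g=1 f=9, (1,1) g=1 f=7, (2,1) g=4 f=9, (3,1) g=5 f=9, (4,1) g=6 f=9, (5,0) g=6 f=7]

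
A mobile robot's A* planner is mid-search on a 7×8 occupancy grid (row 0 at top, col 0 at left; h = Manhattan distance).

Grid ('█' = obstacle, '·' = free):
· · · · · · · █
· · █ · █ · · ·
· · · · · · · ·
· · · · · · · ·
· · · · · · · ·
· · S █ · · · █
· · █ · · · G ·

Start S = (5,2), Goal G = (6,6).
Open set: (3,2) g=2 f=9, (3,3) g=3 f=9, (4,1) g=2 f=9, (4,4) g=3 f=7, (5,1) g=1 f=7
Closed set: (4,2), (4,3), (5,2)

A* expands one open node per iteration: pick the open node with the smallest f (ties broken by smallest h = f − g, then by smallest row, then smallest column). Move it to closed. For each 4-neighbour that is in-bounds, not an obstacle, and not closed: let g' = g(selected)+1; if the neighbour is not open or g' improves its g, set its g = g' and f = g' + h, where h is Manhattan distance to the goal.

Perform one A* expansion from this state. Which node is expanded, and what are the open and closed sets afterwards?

expanded=(4,4); open=[(3,2) g=2 f=9, (3,3) g=3 f=9, (3,4) g=4 f=9, (4,1) g=2 f=9, (4,5) g=4 f=7, (5,1) g=1 f=7, (5,4) g=4 f=7]; closed=[(4,2), (4,3), (4,4), (5,2)]

step 1: expand (4,4) (f=7, h=4) → closed; open now [(3,2) g=2 f=9, (3,3) g=3 f=9, (3,4) g=4 f=9, (4,1) g=2 f=9, (4,5) g=4 f=7, (5,1) g=1 f=7, (5,4) g=4 f=7]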